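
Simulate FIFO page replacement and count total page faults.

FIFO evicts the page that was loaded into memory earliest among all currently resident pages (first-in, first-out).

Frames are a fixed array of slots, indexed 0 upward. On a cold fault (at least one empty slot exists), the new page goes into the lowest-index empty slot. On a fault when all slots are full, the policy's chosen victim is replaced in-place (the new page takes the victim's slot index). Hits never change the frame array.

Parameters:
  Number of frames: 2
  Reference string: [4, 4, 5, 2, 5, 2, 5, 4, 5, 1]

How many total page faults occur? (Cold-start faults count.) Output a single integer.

Answer: 6

Derivation:
Step 0: ref 4 → FAULT, frames=[4,-]
Step 1: ref 4 → HIT, frames=[4,-]
Step 2: ref 5 → FAULT, frames=[4,5]
Step 3: ref 2 → FAULT (evict 4), frames=[2,5]
Step 4: ref 5 → HIT, frames=[2,5]
Step 5: ref 2 → HIT, frames=[2,5]
Step 6: ref 5 → HIT, frames=[2,5]
Step 7: ref 4 → FAULT (evict 5), frames=[2,4]
Step 8: ref 5 → FAULT (evict 2), frames=[5,4]
Step 9: ref 1 → FAULT (evict 4), frames=[5,1]
Total faults: 6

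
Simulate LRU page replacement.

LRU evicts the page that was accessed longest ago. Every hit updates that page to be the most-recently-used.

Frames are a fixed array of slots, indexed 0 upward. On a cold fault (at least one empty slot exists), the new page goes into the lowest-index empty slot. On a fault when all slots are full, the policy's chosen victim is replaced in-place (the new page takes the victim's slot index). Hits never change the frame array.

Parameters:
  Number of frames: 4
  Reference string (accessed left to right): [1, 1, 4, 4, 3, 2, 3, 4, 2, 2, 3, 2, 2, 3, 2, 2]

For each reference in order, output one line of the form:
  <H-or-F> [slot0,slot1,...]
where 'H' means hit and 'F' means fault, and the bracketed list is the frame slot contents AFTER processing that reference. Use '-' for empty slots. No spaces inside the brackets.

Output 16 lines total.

F [1,-,-,-]
H [1,-,-,-]
F [1,4,-,-]
H [1,4,-,-]
F [1,4,3,-]
F [1,4,3,2]
H [1,4,3,2]
H [1,4,3,2]
H [1,4,3,2]
H [1,4,3,2]
H [1,4,3,2]
H [1,4,3,2]
H [1,4,3,2]
H [1,4,3,2]
H [1,4,3,2]
H [1,4,3,2]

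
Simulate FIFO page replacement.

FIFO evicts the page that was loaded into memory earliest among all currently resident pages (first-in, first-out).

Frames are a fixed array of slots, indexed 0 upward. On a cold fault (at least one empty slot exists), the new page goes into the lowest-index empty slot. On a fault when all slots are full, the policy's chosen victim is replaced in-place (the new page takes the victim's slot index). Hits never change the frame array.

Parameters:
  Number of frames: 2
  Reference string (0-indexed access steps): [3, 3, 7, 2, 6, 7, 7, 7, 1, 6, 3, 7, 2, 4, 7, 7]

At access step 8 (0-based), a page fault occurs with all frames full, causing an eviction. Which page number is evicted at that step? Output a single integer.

Answer: 6

Derivation:
Step 0: ref 3 -> FAULT, frames=[3,-]
Step 1: ref 3 -> HIT, frames=[3,-]
Step 2: ref 7 -> FAULT, frames=[3,7]
Step 3: ref 2 -> FAULT, evict 3, frames=[2,7]
Step 4: ref 6 -> FAULT, evict 7, frames=[2,6]
Step 5: ref 7 -> FAULT, evict 2, frames=[7,6]
Step 6: ref 7 -> HIT, frames=[7,6]
Step 7: ref 7 -> HIT, frames=[7,6]
Step 8: ref 1 -> FAULT, evict 6, frames=[7,1]
At step 8: evicted page 6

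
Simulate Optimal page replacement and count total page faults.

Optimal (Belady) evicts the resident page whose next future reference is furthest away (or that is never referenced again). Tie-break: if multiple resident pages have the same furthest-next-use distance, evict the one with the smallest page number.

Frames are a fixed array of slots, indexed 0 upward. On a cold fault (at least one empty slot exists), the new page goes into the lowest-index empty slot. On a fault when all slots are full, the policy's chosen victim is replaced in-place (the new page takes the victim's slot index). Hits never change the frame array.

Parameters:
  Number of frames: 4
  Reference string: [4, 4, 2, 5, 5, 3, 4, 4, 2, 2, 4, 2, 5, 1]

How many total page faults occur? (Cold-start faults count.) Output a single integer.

Answer: 5

Derivation:
Step 0: ref 4 → FAULT, frames=[4,-,-,-]
Step 1: ref 4 → HIT, frames=[4,-,-,-]
Step 2: ref 2 → FAULT, frames=[4,2,-,-]
Step 3: ref 5 → FAULT, frames=[4,2,5,-]
Step 4: ref 5 → HIT, frames=[4,2,5,-]
Step 5: ref 3 → FAULT, frames=[4,2,5,3]
Step 6: ref 4 → HIT, frames=[4,2,5,3]
Step 7: ref 4 → HIT, frames=[4,2,5,3]
Step 8: ref 2 → HIT, frames=[4,2,5,3]
Step 9: ref 2 → HIT, frames=[4,2,5,3]
Step 10: ref 4 → HIT, frames=[4,2,5,3]
Step 11: ref 2 → HIT, frames=[4,2,5,3]
Step 12: ref 5 → HIT, frames=[4,2,5,3]
Step 13: ref 1 → FAULT (evict 2), frames=[4,1,5,3]
Total faults: 5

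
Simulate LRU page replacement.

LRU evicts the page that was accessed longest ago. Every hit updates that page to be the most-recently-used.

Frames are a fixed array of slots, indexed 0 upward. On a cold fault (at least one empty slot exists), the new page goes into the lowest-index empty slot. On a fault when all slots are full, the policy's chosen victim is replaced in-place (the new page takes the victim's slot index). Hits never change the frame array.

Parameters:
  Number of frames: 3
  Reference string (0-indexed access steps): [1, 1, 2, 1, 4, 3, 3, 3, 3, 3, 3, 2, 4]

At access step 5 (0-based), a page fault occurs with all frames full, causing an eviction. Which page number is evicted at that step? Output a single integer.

Step 0: ref 1 -> FAULT, frames=[1,-,-]
Step 1: ref 1 -> HIT, frames=[1,-,-]
Step 2: ref 2 -> FAULT, frames=[1,2,-]
Step 3: ref 1 -> HIT, frames=[1,2,-]
Step 4: ref 4 -> FAULT, frames=[1,2,4]
Step 5: ref 3 -> FAULT, evict 2, frames=[1,3,4]
At step 5: evicted page 2

Answer: 2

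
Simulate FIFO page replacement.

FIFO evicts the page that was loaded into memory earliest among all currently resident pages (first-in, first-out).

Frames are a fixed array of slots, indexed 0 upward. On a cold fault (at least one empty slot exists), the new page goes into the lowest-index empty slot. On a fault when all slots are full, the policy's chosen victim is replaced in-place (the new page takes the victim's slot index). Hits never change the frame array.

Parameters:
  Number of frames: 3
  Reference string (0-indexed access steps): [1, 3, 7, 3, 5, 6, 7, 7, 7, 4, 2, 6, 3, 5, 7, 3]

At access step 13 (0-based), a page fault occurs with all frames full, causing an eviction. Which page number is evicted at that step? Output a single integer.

Answer: 4

Derivation:
Step 0: ref 1 -> FAULT, frames=[1,-,-]
Step 1: ref 3 -> FAULT, frames=[1,3,-]
Step 2: ref 7 -> FAULT, frames=[1,3,7]
Step 3: ref 3 -> HIT, frames=[1,3,7]
Step 4: ref 5 -> FAULT, evict 1, frames=[5,3,7]
Step 5: ref 6 -> FAULT, evict 3, frames=[5,6,7]
Step 6: ref 7 -> HIT, frames=[5,6,7]
Step 7: ref 7 -> HIT, frames=[5,6,7]
Step 8: ref 7 -> HIT, frames=[5,6,7]
Step 9: ref 4 -> FAULT, evict 7, frames=[5,6,4]
Step 10: ref 2 -> FAULT, evict 5, frames=[2,6,4]
Step 11: ref 6 -> HIT, frames=[2,6,4]
Step 12: ref 3 -> FAULT, evict 6, frames=[2,3,4]
Step 13: ref 5 -> FAULT, evict 4, frames=[2,3,5]
At step 13: evicted page 4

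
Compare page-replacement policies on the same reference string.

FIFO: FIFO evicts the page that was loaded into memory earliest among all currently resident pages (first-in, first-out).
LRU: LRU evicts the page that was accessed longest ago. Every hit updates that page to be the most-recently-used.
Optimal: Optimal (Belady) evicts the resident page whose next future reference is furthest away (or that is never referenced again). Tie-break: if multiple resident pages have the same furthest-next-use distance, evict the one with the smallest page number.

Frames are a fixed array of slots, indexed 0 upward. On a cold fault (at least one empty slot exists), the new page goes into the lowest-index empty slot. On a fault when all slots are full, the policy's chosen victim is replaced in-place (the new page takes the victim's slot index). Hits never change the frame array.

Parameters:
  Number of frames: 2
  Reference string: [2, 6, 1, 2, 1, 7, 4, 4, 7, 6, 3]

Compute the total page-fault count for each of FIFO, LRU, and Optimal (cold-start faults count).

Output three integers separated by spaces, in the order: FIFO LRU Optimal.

--- FIFO ---
  step 0: ref 2 -> FAULT, frames=[2,-] (faults so far: 1)
  step 1: ref 6 -> FAULT, frames=[2,6] (faults so far: 2)
  step 2: ref 1 -> FAULT, evict 2, frames=[1,6] (faults so far: 3)
  step 3: ref 2 -> FAULT, evict 6, frames=[1,2] (faults so far: 4)
  step 4: ref 1 -> HIT, frames=[1,2] (faults so far: 4)
  step 5: ref 7 -> FAULT, evict 1, frames=[7,2] (faults so far: 5)
  step 6: ref 4 -> FAULT, evict 2, frames=[7,4] (faults so far: 6)
  step 7: ref 4 -> HIT, frames=[7,4] (faults so far: 6)
  step 8: ref 7 -> HIT, frames=[7,4] (faults so far: 6)
  step 9: ref 6 -> FAULT, evict 7, frames=[6,4] (faults so far: 7)
  step 10: ref 3 -> FAULT, evict 4, frames=[6,3] (faults so far: 8)
  FIFO total faults: 8
--- LRU ---
  step 0: ref 2 -> FAULT, frames=[2,-] (faults so far: 1)
  step 1: ref 6 -> FAULT, frames=[2,6] (faults so far: 2)
  step 2: ref 1 -> FAULT, evict 2, frames=[1,6] (faults so far: 3)
  step 3: ref 2 -> FAULT, evict 6, frames=[1,2] (faults so far: 4)
  step 4: ref 1 -> HIT, frames=[1,2] (faults so far: 4)
  step 5: ref 7 -> FAULT, evict 2, frames=[1,7] (faults so far: 5)
  step 6: ref 4 -> FAULT, evict 1, frames=[4,7] (faults so far: 6)
  step 7: ref 4 -> HIT, frames=[4,7] (faults so far: 6)
  step 8: ref 7 -> HIT, frames=[4,7] (faults so far: 6)
  step 9: ref 6 -> FAULT, evict 4, frames=[6,7] (faults so far: 7)
  step 10: ref 3 -> FAULT, evict 7, frames=[6,3] (faults so far: 8)
  LRU total faults: 8
--- Optimal ---
  step 0: ref 2 -> FAULT, frames=[2,-] (faults so far: 1)
  step 1: ref 6 -> FAULT, frames=[2,6] (faults so far: 2)
  step 2: ref 1 -> FAULT, evict 6, frames=[2,1] (faults so far: 3)
  step 3: ref 2 -> HIT, frames=[2,1] (faults so far: 3)
  step 4: ref 1 -> HIT, frames=[2,1] (faults so far: 3)
  step 5: ref 7 -> FAULT, evict 1, frames=[2,7] (faults so far: 4)
  step 6: ref 4 -> FAULT, evict 2, frames=[4,7] (faults so far: 5)
  step 7: ref 4 -> HIT, frames=[4,7] (faults so far: 5)
  step 8: ref 7 -> HIT, frames=[4,7] (faults so far: 5)
  step 9: ref 6 -> FAULT, evict 4, frames=[6,7] (faults so far: 6)
  step 10: ref 3 -> FAULT, evict 6, frames=[3,7] (faults so far: 7)
  Optimal total faults: 7

Answer: 8 8 7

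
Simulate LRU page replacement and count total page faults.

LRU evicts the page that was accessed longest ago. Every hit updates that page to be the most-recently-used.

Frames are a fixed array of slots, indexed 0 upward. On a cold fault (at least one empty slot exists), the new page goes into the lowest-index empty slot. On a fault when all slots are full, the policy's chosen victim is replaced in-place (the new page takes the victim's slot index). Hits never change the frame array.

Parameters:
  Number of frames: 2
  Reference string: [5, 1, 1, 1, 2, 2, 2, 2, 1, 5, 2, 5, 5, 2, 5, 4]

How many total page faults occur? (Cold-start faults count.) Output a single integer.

Step 0: ref 5 → FAULT, frames=[5,-]
Step 1: ref 1 → FAULT, frames=[5,1]
Step 2: ref 1 → HIT, frames=[5,1]
Step 3: ref 1 → HIT, frames=[5,1]
Step 4: ref 2 → FAULT (evict 5), frames=[2,1]
Step 5: ref 2 → HIT, frames=[2,1]
Step 6: ref 2 → HIT, frames=[2,1]
Step 7: ref 2 → HIT, frames=[2,1]
Step 8: ref 1 → HIT, frames=[2,1]
Step 9: ref 5 → FAULT (evict 2), frames=[5,1]
Step 10: ref 2 → FAULT (evict 1), frames=[5,2]
Step 11: ref 5 → HIT, frames=[5,2]
Step 12: ref 5 → HIT, frames=[5,2]
Step 13: ref 2 → HIT, frames=[5,2]
Step 14: ref 5 → HIT, frames=[5,2]
Step 15: ref 4 → FAULT (evict 2), frames=[5,4]
Total faults: 6

Answer: 6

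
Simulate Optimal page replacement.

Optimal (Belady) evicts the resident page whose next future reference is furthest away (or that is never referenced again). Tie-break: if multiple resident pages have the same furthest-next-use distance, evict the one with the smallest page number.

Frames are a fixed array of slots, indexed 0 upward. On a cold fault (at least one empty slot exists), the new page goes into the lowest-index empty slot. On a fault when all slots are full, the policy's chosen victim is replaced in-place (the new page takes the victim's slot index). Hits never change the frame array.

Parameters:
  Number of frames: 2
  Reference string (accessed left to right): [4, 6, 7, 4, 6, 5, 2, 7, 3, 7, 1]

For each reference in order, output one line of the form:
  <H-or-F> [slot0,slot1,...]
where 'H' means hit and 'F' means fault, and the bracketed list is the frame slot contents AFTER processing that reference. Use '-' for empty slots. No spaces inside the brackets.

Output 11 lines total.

F [4,-]
F [4,6]
F [4,7]
H [4,7]
F [6,7]
F [5,7]
F [2,7]
H [2,7]
F [3,7]
H [3,7]
F [1,7]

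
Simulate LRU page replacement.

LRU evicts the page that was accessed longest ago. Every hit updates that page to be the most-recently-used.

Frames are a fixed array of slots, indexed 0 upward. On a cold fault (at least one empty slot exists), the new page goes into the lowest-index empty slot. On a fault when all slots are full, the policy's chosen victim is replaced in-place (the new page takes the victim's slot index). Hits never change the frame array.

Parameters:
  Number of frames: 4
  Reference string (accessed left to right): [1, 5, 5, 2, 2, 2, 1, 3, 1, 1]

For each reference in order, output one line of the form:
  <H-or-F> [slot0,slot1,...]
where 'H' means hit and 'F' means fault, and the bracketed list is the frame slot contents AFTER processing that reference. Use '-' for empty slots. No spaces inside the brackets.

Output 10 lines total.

F [1,-,-,-]
F [1,5,-,-]
H [1,5,-,-]
F [1,5,2,-]
H [1,5,2,-]
H [1,5,2,-]
H [1,5,2,-]
F [1,5,2,3]
H [1,5,2,3]
H [1,5,2,3]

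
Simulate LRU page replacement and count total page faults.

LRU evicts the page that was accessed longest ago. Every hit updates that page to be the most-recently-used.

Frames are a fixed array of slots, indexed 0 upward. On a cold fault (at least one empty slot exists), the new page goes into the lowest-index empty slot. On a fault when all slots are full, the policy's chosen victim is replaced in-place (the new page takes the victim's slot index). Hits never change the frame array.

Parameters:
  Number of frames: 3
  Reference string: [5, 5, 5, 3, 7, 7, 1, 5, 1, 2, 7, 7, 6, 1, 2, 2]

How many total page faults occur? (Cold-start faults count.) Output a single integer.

Answer: 10

Derivation:
Step 0: ref 5 → FAULT, frames=[5,-,-]
Step 1: ref 5 → HIT, frames=[5,-,-]
Step 2: ref 5 → HIT, frames=[5,-,-]
Step 3: ref 3 → FAULT, frames=[5,3,-]
Step 4: ref 7 → FAULT, frames=[5,3,7]
Step 5: ref 7 → HIT, frames=[5,3,7]
Step 6: ref 1 → FAULT (evict 5), frames=[1,3,7]
Step 7: ref 5 → FAULT (evict 3), frames=[1,5,7]
Step 8: ref 1 → HIT, frames=[1,5,7]
Step 9: ref 2 → FAULT (evict 7), frames=[1,5,2]
Step 10: ref 7 → FAULT (evict 5), frames=[1,7,2]
Step 11: ref 7 → HIT, frames=[1,7,2]
Step 12: ref 6 → FAULT (evict 1), frames=[6,7,2]
Step 13: ref 1 → FAULT (evict 2), frames=[6,7,1]
Step 14: ref 2 → FAULT (evict 7), frames=[6,2,1]
Step 15: ref 2 → HIT, frames=[6,2,1]
Total faults: 10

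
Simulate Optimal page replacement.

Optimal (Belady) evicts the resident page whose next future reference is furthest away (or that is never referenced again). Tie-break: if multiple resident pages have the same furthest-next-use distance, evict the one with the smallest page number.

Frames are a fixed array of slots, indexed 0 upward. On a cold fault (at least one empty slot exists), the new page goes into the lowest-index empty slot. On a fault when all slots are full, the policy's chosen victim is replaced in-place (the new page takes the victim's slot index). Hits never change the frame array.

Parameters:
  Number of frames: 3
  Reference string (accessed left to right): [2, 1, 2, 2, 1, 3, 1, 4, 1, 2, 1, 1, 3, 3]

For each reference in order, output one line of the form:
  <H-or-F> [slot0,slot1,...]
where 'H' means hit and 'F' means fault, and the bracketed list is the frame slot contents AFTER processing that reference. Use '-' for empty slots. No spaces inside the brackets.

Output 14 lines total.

F [2,-,-]
F [2,1,-]
H [2,1,-]
H [2,1,-]
H [2,1,-]
F [2,1,3]
H [2,1,3]
F [2,1,4]
H [2,1,4]
H [2,1,4]
H [2,1,4]
H [2,1,4]
F [2,3,4]
H [2,3,4]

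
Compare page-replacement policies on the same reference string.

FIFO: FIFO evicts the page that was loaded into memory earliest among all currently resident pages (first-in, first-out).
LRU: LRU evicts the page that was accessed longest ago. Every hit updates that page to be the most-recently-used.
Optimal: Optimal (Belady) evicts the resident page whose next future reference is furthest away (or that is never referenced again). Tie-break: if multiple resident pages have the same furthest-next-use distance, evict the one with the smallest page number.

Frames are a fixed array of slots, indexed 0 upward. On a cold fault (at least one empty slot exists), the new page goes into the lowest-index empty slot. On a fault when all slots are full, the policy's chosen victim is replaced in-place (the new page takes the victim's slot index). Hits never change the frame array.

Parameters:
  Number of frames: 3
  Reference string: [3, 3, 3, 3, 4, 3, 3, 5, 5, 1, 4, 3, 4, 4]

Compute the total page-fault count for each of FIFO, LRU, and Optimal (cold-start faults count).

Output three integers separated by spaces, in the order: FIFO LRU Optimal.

--- FIFO ---
  step 0: ref 3 -> FAULT, frames=[3,-,-] (faults so far: 1)
  step 1: ref 3 -> HIT, frames=[3,-,-] (faults so far: 1)
  step 2: ref 3 -> HIT, frames=[3,-,-] (faults so far: 1)
  step 3: ref 3 -> HIT, frames=[3,-,-] (faults so far: 1)
  step 4: ref 4 -> FAULT, frames=[3,4,-] (faults so far: 2)
  step 5: ref 3 -> HIT, frames=[3,4,-] (faults so far: 2)
  step 6: ref 3 -> HIT, frames=[3,4,-] (faults so far: 2)
  step 7: ref 5 -> FAULT, frames=[3,4,5] (faults so far: 3)
  step 8: ref 5 -> HIT, frames=[3,4,5] (faults so far: 3)
  step 9: ref 1 -> FAULT, evict 3, frames=[1,4,5] (faults so far: 4)
  step 10: ref 4 -> HIT, frames=[1,4,5] (faults so far: 4)
  step 11: ref 3 -> FAULT, evict 4, frames=[1,3,5] (faults so far: 5)
  step 12: ref 4 -> FAULT, evict 5, frames=[1,3,4] (faults so far: 6)
  step 13: ref 4 -> HIT, frames=[1,3,4] (faults so far: 6)
  FIFO total faults: 6
--- LRU ---
  step 0: ref 3 -> FAULT, frames=[3,-,-] (faults so far: 1)
  step 1: ref 3 -> HIT, frames=[3,-,-] (faults so far: 1)
  step 2: ref 3 -> HIT, frames=[3,-,-] (faults so far: 1)
  step 3: ref 3 -> HIT, frames=[3,-,-] (faults so far: 1)
  step 4: ref 4 -> FAULT, frames=[3,4,-] (faults so far: 2)
  step 5: ref 3 -> HIT, frames=[3,4,-] (faults so far: 2)
  step 6: ref 3 -> HIT, frames=[3,4,-] (faults so far: 2)
  step 7: ref 5 -> FAULT, frames=[3,4,5] (faults so far: 3)
  step 8: ref 5 -> HIT, frames=[3,4,5] (faults so far: 3)
  step 9: ref 1 -> FAULT, evict 4, frames=[3,1,5] (faults so far: 4)
  step 10: ref 4 -> FAULT, evict 3, frames=[4,1,5] (faults so far: 5)
  step 11: ref 3 -> FAULT, evict 5, frames=[4,1,3] (faults so far: 6)
  step 12: ref 4 -> HIT, frames=[4,1,3] (faults so far: 6)
  step 13: ref 4 -> HIT, frames=[4,1,3] (faults so far: 6)
  LRU total faults: 6
--- Optimal ---
  step 0: ref 3 -> FAULT, frames=[3,-,-] (faults so far: 1)
  step 1: ref 3 -> HIT, frames=[3,-,-] (faults so far: 1)
  step 2: ref 3 -> HIT, frames=[3,-,-] (faults so far: 1)
  step 3: ref 3 -> HIT, frames=[3,-,-] (faults so far: 1)
  step 4: ref 4 -> FAULT, frames=[3,4,-] (faults so far: 2)
  step 5: ref 3 -> HIT, frames=[3,4,-] (faults so far: 2)
  step 6: ref 3 -> HIT, frames=[3,4,-] (faults so far: 2)
  step 7: ref 5 -> FAULT, frames=[3,4,5] (faults so far: 3)
  step 8: ref 5 -> HIT, frames=[3,4,5] (faults so far: 3)
  step 9: ref 1 -> FAULT, evict 5, frames=[3,4,1] (faults so far: 4)
  step 10: ref 4 -> HIT, frames=[3,4,1] (faults so far: 4)
  step 11: ref 3 -> HIT, frames=[3,4,1] (faults so far: 4)
  step 12: ref 4 -> HIT, frames=[3,4,1] (faults so far: 4)
  step 13: ref 4 -> HIT, frames=[3,4,1] (faults so far: 4)
  Optimal total faults: 4

Answer: 6 6 4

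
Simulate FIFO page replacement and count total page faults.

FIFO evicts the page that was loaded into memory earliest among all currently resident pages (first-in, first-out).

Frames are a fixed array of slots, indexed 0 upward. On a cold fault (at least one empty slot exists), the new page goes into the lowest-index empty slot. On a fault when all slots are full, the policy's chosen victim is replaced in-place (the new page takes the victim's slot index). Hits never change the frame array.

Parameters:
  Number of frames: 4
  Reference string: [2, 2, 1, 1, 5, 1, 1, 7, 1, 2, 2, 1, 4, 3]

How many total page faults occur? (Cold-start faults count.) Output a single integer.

Answer: 6

Derivation:
Step 0: ref 2 → FAULT, frames=[2,-,-,-]
Step 1: ref 2 → HIT, frames=[2,-,-,-]
Step 2: ref 1 → FAULT, frames=[2,1,-,-]
Step 3: ref 1 → HIT, frames=[2,1,-,-]
Step 4: ref 5 → FAULT, frames=[2,1,5,-]
Step 5: ref 1 → HIT, frames=[2,1,5,-]
Step 6: ref 1 → HIT, frames=[2,1,5,-]
Step 7: ref 7 → FAULT, frames=[2,1,5,7]
Step 8: ref 1 → HIT, frames=[2,1,5,7]
Step 9: ref 2 → HIT, frames=[2,1,5,7]
Step 10: ref 2 → HIT, frames=[2,1,5,7]
Step 11: ref 1 → HIT, frames=[2,1,5,7]
Step 12: ref 4 → FAULT (evict 2), frames=[4,1,5,7]
Step 13: ref 3 → FAULT (evict 1), frames=[4,3,5,7]
Total faults: 6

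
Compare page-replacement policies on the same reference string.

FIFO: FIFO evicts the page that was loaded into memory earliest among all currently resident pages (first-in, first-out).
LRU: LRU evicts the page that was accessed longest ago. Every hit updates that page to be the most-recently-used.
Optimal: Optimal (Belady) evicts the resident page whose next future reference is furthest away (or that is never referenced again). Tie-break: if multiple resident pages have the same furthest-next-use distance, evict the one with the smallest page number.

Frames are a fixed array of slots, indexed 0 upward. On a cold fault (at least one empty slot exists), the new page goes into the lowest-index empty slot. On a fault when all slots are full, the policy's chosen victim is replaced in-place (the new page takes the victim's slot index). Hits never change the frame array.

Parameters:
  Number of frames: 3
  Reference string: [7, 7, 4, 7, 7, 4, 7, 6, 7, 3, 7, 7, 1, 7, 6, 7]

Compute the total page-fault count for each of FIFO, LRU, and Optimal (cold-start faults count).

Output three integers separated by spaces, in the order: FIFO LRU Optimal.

--- FIFO ---
  step 0: ref 7 -> FAULT, frames=[7,-,-] (faults so far: 1)
  step 1: ref 7 -> HIT, frames=[7,-,-] (faults so far: 1)
  step 2: ref 4 -> FAULT, frames=[7,4,-] (faults so far: 2)
  step 3: ref 7 -> HIT, frames=[7,4,-] (faults so far: 2)
  step 4: ref 7 -> HIT, frames=[7,4,-] (faults so far: 2)
  step 5: ref 4 -> HIT, frames=[7,4,-] (faults so far: 2)
  step 6: ref 7 -> HIT, frames=[7,4,-] (faults so far: 2)
  step 7: ref 6 -> FAULT, frames=[7,4,6] (faults so far: 3)
  step 8: ref 7 -> HIT, frames=[7,4,6] (faults so far: 3)
  step 9: ref 3 -> FAULT, evict 7, frames=[3,4,6] (faults so far: 4)
  step 10: ref 7 -> FAULT, evict 4, frames=[3,7,6] (faults so far: 5)
  step 11: ref 7 -> HIT, frames=[3,7,6] (faults so far: 5)
  step 12: ref 1 -> FAULT, evict 6, frames=[3,7,1] (faults so far: 6)
  step 13: ref 7 -> HIT, frames=[3,7,1] (faults so far: 6)
  step 14: ref 6 -> FAULT, evict 3, frames=[6,7,1] (faults so far: 7)
  step 15: ref 7 -> HIT, frames=[6,7,1] (faults so far: 7)
  FIFO total faults: 7
--- LRU ---
  step 0: ref 7 -> FAULT, frames=[7,-,-] (faults so far: 1)
  step 1: ref 7 -> HIT, frames=[7,-,-] (faults so far: 1)
  step 2: ref 4 -> FAULT, frames=[7,4,-] (faults so far: 2)
  step 3: ref 7 -> HIT, frames=[7,4,-] (faults so far: 2)
  step 4: ref 7 -> HIT, frames=[7,4,-] (faults so far: 2)
  step 5: ref 4 -> HIT, frames=[7,4,-] (faults so far: 2)
  step 6: ref 7 -> HIT, frames=[7,4,-] (faults so far: 2)
  step 7: ref 6 -> FAULT, frames=[7,4,6] (faults so far: 3)
  step 8: ref 7 -> HIT, frames=[7,4,6] (faults so far: 3)
  step 9: ref 3 -> FAULT, evict 4, frames=[7,3,6] (faults so far: 4)
  step 10: ref 7 -> HIT, frames=[7,3,6] (faults so far: 4)
  step 11: ref 7 -> HIT, frames=[7,3,6] (faults so far: 4)
  step 12: ref 1 -> FAULT, evict 6, frames=[7,3,1] (faults so far: 5)
  step 13: ref 7 -> HIT, frames=[7,3,1] (faults so far: 5)
  step 14: ref 6 -> FAULT, evict 3, frames=[7,6,1] (faults so far: 6)
  step 15: ref 7 -> HIT, frames=[7,6,1] (faults so far: 6)
  LRU total faults: 6
--- Optimal ---
  step 0: ref 7 -> FAULT, frames=[7,-,-] (faults so far: 1)
  step 1: ref 7 -> HIT, frames=[7,-,-] (faults so far: 1)
  step 2: ref 4 -> FAULT, frames=[7,4,-] (faults so far: 2)
  step 3: ref 7 -> HIT, frames=[7,4,-] (faults so far: 2)
  step 4: ref 7 -> HIT, frames=[7,4,-] (faults so far: 2)
  step 5: ref 4 -> HIT, frames=[7,4,-] (faults so far: 2)
  step 6: ref 7 -> HIT, frames=[7,4,-] (faults so far: 2)
  step 7: ref 6 -> FAULT, frames=[7,4,6] (faults so far: 3)
  step 8: ref 7 -> HIT, frames=[7,4,6] (faults so far: 3)
  step 9: ref 3 -> FAULT, evict 4, frames=[7,3,6] (faults so far: 4)
  step 10: ref 7 -> HIT, frames=[7,3,6] (faults so far: 4)
  step 11: ref 7 -> HIT, frames=[7,3,6] (faults so far: 4)
  step 12: ref 1 -> FAULT, evict 3, frames=[7,1,6] (faults so far: 5)
  step 13: ref 7 -> HIT, frames=[7,1,6] (faults so far: 5)
  step 14: ref 6 -> HIT, frames=[7,1,6] (faults so far: 5)
  step 15: ref 7 -> HIT, frames=[7,1,6] (faults so far: 5)
  Optimal total faults: 5

Answer: 7 6 5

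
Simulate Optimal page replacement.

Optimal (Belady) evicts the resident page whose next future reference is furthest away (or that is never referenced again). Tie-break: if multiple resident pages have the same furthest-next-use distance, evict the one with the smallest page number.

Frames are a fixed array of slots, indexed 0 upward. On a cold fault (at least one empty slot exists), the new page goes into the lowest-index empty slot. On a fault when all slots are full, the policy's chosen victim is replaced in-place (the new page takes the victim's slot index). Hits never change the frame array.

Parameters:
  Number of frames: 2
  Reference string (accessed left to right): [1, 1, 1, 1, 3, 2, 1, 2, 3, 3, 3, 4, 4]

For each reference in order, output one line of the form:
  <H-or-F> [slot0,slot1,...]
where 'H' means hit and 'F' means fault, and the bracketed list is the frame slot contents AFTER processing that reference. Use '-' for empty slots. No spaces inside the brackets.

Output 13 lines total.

F [1,-]
H [1,-]
H [1,-]
H [1,-]
F [1,3]
F [1,2]
H [1,2]
H [1,2]
F [3,2]
H [3,2]
H [3,2]
F [3,4]
H [3,4]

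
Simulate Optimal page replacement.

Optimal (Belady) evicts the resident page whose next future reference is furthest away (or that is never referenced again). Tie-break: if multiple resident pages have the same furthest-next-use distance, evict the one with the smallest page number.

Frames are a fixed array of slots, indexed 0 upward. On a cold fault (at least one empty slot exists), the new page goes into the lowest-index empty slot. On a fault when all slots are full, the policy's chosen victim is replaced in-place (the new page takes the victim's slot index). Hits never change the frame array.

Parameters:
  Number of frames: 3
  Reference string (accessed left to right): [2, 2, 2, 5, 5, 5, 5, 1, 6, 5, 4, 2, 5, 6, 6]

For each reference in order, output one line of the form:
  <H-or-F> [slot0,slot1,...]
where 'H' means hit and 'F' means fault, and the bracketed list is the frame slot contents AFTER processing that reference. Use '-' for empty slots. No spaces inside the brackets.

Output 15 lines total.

F [2,-,-]
H [2,-,-]
H [2,-,-]
F [2,5,-]
H [2,5,-]
H [2,5,-]
H [2,5,-]
F [2,5,1]
F [2,5,6]
H [2,5,6]
F [2,5,4]
H [2,5,4]
H [2,5,4]
F [6,5,4]
H [6,5,4]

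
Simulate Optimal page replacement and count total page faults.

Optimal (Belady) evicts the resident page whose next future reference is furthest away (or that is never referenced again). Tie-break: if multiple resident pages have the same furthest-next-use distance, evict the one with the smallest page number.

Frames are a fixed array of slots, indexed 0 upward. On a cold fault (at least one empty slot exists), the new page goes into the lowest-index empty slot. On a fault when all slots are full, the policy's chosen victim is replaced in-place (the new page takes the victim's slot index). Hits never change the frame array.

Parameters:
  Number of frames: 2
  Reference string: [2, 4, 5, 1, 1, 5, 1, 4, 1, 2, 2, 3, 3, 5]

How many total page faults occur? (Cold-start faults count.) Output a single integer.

Step 0: ref 2 → FAULT, frames=[2,-]
Step 1: ref 4 → FAULT, frames=[2,4]
Step 2: ref 5 → FAULT (evict 2), frames=[5,4]
Step 3: ref 1 → FAULT (evict 4), frames=[5,1]
Step 4: ref 1 → HIT, frames=[5,1]
Step 5: ref 5 → HIT, frames=[5,1]
Step 6: ref 1 → HIT, frames=[5,1]
Step 7: ref 4 → FAULT (evict 5), frames=[4,1]
Step 8: ref 1 → HIT, frames=[4,1]
Step 9: ref 2 → FAULT (evict 1), frames=[4,2]
Step 10: ref 2 → HIT, frames=[4,2]
Step 11: ref 3 → FAULT (evict 2), frames=[4,3]
Step 12: ref 3 → HIT, frames=[4,3]
Step 13: ref 5 → FAULT (evict 3), frames=[4,5]
Total faults: 8

Answer: 8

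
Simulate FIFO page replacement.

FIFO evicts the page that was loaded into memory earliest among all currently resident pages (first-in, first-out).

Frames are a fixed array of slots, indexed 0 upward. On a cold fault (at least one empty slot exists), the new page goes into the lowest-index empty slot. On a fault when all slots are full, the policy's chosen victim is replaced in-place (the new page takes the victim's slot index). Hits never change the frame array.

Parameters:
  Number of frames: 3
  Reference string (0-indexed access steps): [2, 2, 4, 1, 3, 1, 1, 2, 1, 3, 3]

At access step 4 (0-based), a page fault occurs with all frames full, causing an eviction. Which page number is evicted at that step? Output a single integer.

Answer: 2

Derivation:
Step 0: ref 2 -> FAULT, frames=[2,-,-]
Step 1: ref 2 -> HIT, frames=[2,-,-]
Step 2: ref 4 -> FAULT, frames=[2,4,-]
Step 3: ref 1 -> FAULT, frames=[2,4,1]
Step 4: ref 3 -> FAULT, evict 2, frames=[3,4,1]
At step 4: evicted page 2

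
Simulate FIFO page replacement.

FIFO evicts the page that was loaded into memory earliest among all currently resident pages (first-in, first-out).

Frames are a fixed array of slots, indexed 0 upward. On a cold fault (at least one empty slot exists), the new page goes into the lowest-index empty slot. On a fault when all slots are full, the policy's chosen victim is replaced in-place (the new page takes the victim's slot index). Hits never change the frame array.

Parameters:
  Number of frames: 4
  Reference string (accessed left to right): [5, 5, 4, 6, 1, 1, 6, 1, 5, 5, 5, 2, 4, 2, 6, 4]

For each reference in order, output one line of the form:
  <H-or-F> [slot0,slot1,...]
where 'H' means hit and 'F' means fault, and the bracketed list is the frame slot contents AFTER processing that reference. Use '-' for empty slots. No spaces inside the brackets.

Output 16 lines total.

F [5,-,-,-]
H [5,-,-,-]
F [5,4,-,-]
F [5,4,6,-]
F [5,4,6,1]
H [5,4,6,1]
H [5,4,6,1]
H [5,4,6,1]
H [5,4,6,1]
H [5,4,6,1]
H [5,4,6,1]
F [2,4,6,1]
H [2,4,6,1]
H [2,4,6,1]
H [2,4,6,1]
H [2,4,6,1]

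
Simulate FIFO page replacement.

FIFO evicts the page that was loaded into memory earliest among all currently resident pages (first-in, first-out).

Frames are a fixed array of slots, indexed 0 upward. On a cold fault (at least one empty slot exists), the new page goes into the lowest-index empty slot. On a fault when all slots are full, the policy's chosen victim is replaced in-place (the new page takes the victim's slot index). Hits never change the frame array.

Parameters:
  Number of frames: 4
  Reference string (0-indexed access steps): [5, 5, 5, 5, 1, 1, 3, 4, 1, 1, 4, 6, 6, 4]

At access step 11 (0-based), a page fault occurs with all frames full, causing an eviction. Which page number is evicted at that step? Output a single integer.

Step 0: ref 5 -> FAULT, frames=[5,-,-,-]
Step 1: ref 5 -> HIT, frames=[5,-,-,-]
Step 2: ref 5 -> HIT, frames=[5,-,-,-]
Step 3: ref 5 -> HIT, frames=[5,-,-,-]
Step 4: ref 1 -> FAULT, frames=[5,1,-,-]
Step 5: ref 1 -> HIT, frames=[5,1,-,-]
Step 6: ref 3 -> FAULT, frames=[5,1,3,-]
Step 7: ref 4 -> FAULT, frames=[5,1,3,4]
Step 8: ref 1 -> HIT, frames=[5,1,3,4]
Step 9: ref 1 -> HIT, frames=[5,1,3,4]
Step 10: ref 4 -> HIT, frames=[5,1,3,4]
Step 11: ref 6 -> FAULT, evict 5, frames=[6,1,3,4]
At step 11: evicted page 5

Answer: 5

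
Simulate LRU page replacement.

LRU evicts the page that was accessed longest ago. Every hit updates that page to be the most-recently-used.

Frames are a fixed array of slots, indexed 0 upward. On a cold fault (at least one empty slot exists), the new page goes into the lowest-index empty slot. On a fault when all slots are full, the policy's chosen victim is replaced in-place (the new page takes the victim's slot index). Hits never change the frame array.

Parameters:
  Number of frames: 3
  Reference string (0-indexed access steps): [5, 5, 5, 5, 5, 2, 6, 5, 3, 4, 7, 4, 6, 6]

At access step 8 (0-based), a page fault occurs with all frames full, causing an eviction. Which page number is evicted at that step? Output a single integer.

Answer: 2

Derivation:
Step 0: ref 5 -> FAULT, frames=[5,-,-]
Step 1: ref 5 -> HIT, frames=[5,-,-]
Step 2: ref 5 -> HIT, frames=[5,-,-]
Step 3: ref 5 -> HIT, frames=[5,-,-]
Step 4: ref 5 -> HIT, frames=[5,-,-]
Step 5: ref 2 -> FAULT, frames=[5,2,-]
Step 6: ref 6 -> FAULT, frames=[5,2,6]
Step 7: ref 5 -> HIT, frames=[5,2,6]
Step 8: ref 3 -> FAULT, evict 2, frames=[5,3,6]
At step 8: evicted page 2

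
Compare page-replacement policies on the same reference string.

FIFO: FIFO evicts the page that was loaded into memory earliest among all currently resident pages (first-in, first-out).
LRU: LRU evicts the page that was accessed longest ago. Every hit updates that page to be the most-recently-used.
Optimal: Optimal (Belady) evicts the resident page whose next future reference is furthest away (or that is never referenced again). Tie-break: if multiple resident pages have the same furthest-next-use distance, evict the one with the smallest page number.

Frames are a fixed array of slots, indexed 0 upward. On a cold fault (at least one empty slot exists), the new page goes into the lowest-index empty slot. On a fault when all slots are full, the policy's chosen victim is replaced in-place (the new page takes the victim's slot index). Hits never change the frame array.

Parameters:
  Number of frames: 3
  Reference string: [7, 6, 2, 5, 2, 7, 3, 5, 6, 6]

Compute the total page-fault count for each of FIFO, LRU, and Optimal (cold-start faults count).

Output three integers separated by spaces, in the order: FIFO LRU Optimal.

Answer: 7 8 6

Derivation:
--- FIFO ---
  step 0: ref 7 -> FAULT, frames=[7,-,-] (faults so far: 1)
  step 1: ref 6 -> FAULT, frames=[7,6,-] (faults so far: 2)
  step 2: ref 2 -> FAULT, frames=[7,6,2] (faults so far: 3)
  step 3: ref 5 -> FAULT, evict 7, frames=[5,6,2] (faults so far: 4)
  step 4: ref 2 -> HIT, frames=[5,6,2] (faults so far: 4)
  step 5: ref 7 -> FAULT, evict 6, frames=[5,7,2] (faults so far: 5)
  step 6: ref 3 -> FAULT, evict 2, frames=[5,7,3] (faults so far: 6)
  step 7: ref 5 -> HIT, frames=[5,7,3] (faults so far: 6)
  step 8: ref 6 -> FAULT, evict 5, frames=[6,7,3] (faults so far: 7)
  step 9: ref 6 -> HIT, frames=[6,7,3] (faults so far: 7)
  FIFO total faults: 7
--- LRU ---
  step 0: ref 7 -> FAULT, frames=[7,-,-] (faults so far: 1)
  step 1: ref 6 -> FAULT, frames=[7,6,-] (faults so far: 2)
  step 2: ref 2 -> FAULT, frames=[7,6,2] (faults so far: 3)
  step 3: ref 5 -> FAULT, evict 7, frames=[5,6,2] (faults so far: 4)
  step 4: ref 2 -> HIT, frames=[5,6,2] (faults so far: 4)
  step 5: ref 7 -> FAULT, evict 6, frames=[5,7,2] (faults so far: 5)
  step 6: ref 3 -> FAULT, evict 5, frames=[3,7,2] (faults so far: 6)
  step 7: ref 5 -> FAULT, evict 2, frames=[3,7,5] (faults so far: 7)
  step 8: ref 6 -> FAULT, evict 7, frames=[3,6,5] (faults so far: 8)
  step 9: ref 6 -> HIT, frames=[3,6,5] (faults so far: 8)
  LRU total faults: 8
--- Optimal ---
  step 0: ref 7 -> FAULT, frames=[7,-,-] (faults so far: 1)
  step 1: ref 6 -> FAULT, frames=[7,6,-] (faults so far: 2)
  step 2: ref 2 -> FAULT, frames=[7,6,2] (faults so far: 3)
  step 3: ref 5 -> FAULT, evict 6, frames=[7,5,2] (faults so far: 4)
  step 4: ref 2 -> HIT, frames=[7,5,2] (faults so far: 4)
  step 5: ref 7 -> HIT, frames=[7,5,2] (faults so far: 4)
  step 6: ref 3 -> FAULT, evict 2, frames=[7,5,3] (faults so far: 5)
  step 7: ref 5 -> HIT, frames=[7,5,3] (faults so far: 5)
  step 8: ref 6 -> FAULT, evict 3, frames=[7,5,6] (faults so far: 6)
  step 9: ref 6 -> HIT, frames=[7,5,6] (faults so far: 6)
  Optimal total faults: 6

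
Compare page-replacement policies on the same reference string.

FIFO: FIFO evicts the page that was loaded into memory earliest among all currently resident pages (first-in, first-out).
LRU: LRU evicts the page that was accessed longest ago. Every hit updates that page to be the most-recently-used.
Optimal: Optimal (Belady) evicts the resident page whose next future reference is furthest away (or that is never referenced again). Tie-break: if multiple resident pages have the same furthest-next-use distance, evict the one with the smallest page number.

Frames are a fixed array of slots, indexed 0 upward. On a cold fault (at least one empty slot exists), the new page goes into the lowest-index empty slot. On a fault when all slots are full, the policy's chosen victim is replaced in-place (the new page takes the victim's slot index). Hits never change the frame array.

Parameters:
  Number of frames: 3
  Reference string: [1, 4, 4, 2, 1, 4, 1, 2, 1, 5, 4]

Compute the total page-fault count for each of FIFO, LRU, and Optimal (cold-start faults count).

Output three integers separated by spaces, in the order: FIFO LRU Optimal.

Answer: 4 5 4

Derivation:
--- FIFO ---
  step 0: ref 1 -> FAULT, frames=[1,-,-] (faults so far: 1)
  step 1: ref 4 -> FAULT, frames=[1,4,-] (faults so far: 2)
  step 2: ref 4 -> HIT, frames=[1,4,-] (faults so far: 2)
  step 3: ref 2 -> FAULT, frames=[1,4,2] (faults so far: 3)
  step 4: ref 1 -> HIT, frames=[1,4,2] (faults so far: 3)
  step 5: ref 4 -> HIT, frames=[1,4,2] (faults so far: 3)
  step 6: ref 1 -> HIT, frames=[1,4,2] (faults so far: 3)
  step 7: ref 2 -> HIT, frames=[1,4,2] (faults so far: 3)
  step 8: ref 1 -> HIT, frames=[1,4,2] (faults so far: 3)
  step 9: ref 5 -> FAULT, evict 1, frames=[5,4,2] (faults so far: 4)
  step 10: ref 4 -> HIT, frames=[5,4,2] (faults so far: 4)
  FIFO total faults: 4
--- LRU ---
  step 0: ref 1 -> FAULT, frames=[1,-,-] (faults so far: 1)
  step 1: ref 4 -> FAULT, frames=[1,4,-] (faults so far: 2)
  step 2: ref 4 -> HIT, frames=[1,4,-] (faults so far: 2)
  step 3: ref 2 -> FAULT, frames=[1,4,2] (faults so far: 3)
  step 4: ref 1 -> HIT, frames=[1,4,2] (faults so far: 3)
  step 5: ref 4 -> HIT, frames=[1,4,2] (faults so far: 3)
  step 6: ref 1 -> HIT, frames=[1,4,2] (faults so far: 3)
  step 7: ref 2 -> HIT, frames=[1,4,2] (faults so far: 3)
  step 8: ref 1 -> HIT, frames=[1,4,2] (faults so far: 3)
  step 9: ref 5 -> FAULT, evict 4, frames=[1,5,2] (faults so far: 4)
  step 10: ref 4 -> FAULT, evict 2, frames=[1,5,4] (faults so far: 5)
  LRU total faults: 5
--- Optimal ---
  step 0: ref 1 -> FAULT, frames=[1,-,-] (faults so far: 1)
  step 1: ref 4 -> FAULT, frames=[1,4,-] (faults so far: 2)
  step 2: ref 4 -> HIT, frames=[1,4,-] (faults so far: 2)
  step 3: ref 2 -> FAULT, frames=[1,4,2] (faults so far: 3)
  step 4: ref 1 -> HIT, frames=[1,4,2] (faults so far: 3)
  step 5: ref 4 -> HIT, frames=[1,4,2] (faults so far: 3)
  step 6: ref 1 -> HIT, frames=[1,4,2] (faults so far: 3)
  step 7: ref 2 -> HIT, frames=[1,4,2] (faults so far: 3)
  step 8: ref 1 -> HIT, frames=[1,4,2] (faults so far: 3)
  step 9: ref 5 -> FAULT, evict 1, frames=[5,4,2] (faults so far: 4)
  step 10: ref 4 -> HIT, frames=[5,4,2] (faults so far: 4)
  Optimal total faults: 4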